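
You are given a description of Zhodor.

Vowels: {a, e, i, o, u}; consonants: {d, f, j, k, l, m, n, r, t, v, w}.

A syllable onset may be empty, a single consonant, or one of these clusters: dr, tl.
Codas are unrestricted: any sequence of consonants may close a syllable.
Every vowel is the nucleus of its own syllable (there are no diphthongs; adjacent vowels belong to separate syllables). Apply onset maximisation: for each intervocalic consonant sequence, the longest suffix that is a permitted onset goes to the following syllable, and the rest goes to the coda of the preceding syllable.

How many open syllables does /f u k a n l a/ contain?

2

Vowels present: u, a, a; each is a nucleus, giving 3 syllables.
σ1/σ2 boundary: /k/ → onset of the next syllable (single consonants are always licit onsets).
σ2/σ3 boundary: cluster /nl/ — the longest permitted-onset suffix is /l/; onset = /l/, preceding coda = /n/.
Syllabification: fu.kan.la.
Classifying each syllable: /fu/ (open), /kan/ (closed), /la/ (open).
Open syllables: 2.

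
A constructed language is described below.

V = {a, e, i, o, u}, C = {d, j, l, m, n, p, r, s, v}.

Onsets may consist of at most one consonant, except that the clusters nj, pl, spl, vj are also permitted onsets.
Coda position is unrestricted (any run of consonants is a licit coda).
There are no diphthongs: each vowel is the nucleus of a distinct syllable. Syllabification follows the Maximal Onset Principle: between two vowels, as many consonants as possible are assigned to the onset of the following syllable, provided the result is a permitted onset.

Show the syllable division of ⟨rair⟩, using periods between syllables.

Vowels present: a, i; each is a nucleus, giving 2 syllables.
V1 /a/ – V2 /i/: no consonants, so the boundary falls immediately after /a/.

ra.ir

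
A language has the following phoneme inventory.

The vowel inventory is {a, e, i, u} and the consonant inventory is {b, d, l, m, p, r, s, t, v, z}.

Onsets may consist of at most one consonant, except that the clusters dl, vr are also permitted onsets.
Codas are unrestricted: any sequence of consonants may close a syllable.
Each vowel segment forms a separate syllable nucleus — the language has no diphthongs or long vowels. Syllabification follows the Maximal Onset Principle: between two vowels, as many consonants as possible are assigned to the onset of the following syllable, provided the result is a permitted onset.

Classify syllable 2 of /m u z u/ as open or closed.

Vowels present: u, u; each is a nucleus, giving 2 syllables.
V1 /u/ – V2 /u/: just /z/ — single C goes to the following onset.
Result: mu.zu.
Syllable 2 is /zu/; it ends in its nucleus with no coda, so it is open.

open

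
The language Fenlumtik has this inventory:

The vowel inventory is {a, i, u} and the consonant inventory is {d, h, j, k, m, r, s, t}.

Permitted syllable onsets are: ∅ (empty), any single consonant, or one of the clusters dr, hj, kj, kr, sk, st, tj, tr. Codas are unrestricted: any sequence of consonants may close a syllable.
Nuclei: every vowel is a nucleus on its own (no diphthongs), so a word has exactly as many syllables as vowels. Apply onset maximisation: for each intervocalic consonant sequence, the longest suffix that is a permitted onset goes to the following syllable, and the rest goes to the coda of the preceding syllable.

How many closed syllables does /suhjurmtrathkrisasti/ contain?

2

Nuclei (vowels): u, u, a, i, a, i → 6 syllables.
σ1/σ2 boundary: /hj/ — entire cluster is a permitted onset → onset /hj/, coda ∅.
σ2/σ3 boundary: cluster /rmtr/ — the longest permitted-onset suffix is /tr/; onset = /tr/, preceding coda = /rm/.
σ3/σ4 boundary: /thkr/; trying suffixes from longest down, /kr/ is the first permitted one, so coda /th/ | onset /kr/.
σ4/σ5 boundary: /s/ is a single consonant, so it becomes the next onset.
σ5/σ6 boundary: /st/ — entire cluster is a permitted onset → onset /st/, coda ∅.
Putting it together: su.hjurm.trath.kri.sa.sti.
Classifying each syllable: /su/ (open), /hjurm/ (closed), /trath/ (closed), /kri/ (open), /sa/ (open), /sti/ (open).
Closed syllables: 2.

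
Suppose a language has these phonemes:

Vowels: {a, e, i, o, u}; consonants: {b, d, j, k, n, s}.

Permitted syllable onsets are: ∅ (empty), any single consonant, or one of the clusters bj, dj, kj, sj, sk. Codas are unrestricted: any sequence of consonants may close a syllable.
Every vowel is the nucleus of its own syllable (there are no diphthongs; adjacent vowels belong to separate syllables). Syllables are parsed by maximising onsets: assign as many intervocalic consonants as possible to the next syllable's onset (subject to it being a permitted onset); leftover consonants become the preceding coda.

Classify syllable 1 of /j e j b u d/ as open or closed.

closed

The vowels are e, u — 2 nuclei, so 2 syllables.
/e…u/ gap (V1→V2): /jb/ splits as /j/ + /b/ (/b/ is the longest suffix that is a licit onset).
Putting it together: jej.bud.
Syllable 1 is /jej/ with coda /j/, so it is closed.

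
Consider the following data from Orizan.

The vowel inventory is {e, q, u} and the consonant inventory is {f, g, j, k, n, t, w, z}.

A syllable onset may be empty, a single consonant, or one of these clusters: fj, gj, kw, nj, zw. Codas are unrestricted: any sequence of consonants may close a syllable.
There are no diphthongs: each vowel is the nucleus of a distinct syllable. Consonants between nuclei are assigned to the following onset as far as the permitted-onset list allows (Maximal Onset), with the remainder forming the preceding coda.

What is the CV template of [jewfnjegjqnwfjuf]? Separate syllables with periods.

CVCC.CCV.CCVCC.CCVC

Nuclei (vowels): e, e, q, u → 4 syllables.
/e…e/ gap (V1→V2): cluster /wfnj/ — the longest permitted-onset suffix is /nj/; onset = /nj/, preceding coda = /wf/.
/e…q/ gap (V2→V3): cluster /gj/ — /gj/ is itself a permitted onset, so the whole cluster goes right; preceding coda = ∅.
/q…u/ gap (V3→V4): /nwfj/ splits as /nw/ + /fj/ (/fj/ is the longest suffix that is a licit onset).
Result: jewf.nje.gjqnw.fjuf.
Mapping each syllable to C/V: /jewf/ → CVCC, /nje/ → CCV, /gjqnw/ → CCVCC, /fjuf/ → CCVC.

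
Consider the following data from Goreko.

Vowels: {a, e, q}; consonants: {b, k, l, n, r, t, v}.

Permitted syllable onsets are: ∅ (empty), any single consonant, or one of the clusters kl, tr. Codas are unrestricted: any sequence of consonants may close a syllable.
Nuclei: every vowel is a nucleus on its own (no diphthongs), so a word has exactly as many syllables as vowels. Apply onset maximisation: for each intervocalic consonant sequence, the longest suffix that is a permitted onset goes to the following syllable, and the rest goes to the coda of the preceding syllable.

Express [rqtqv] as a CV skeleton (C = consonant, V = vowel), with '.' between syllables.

CV.CVC

The vowels are q, q — 2 nuclei, so 2 syllables.
σ1/σ2 boundary: /t/ → onset of the next syllable (single consonants are always licit onsets).
Result: rq.tqv.
Mapping each syllable to C/V: /rq/ → CV, /tqv/ → CVC.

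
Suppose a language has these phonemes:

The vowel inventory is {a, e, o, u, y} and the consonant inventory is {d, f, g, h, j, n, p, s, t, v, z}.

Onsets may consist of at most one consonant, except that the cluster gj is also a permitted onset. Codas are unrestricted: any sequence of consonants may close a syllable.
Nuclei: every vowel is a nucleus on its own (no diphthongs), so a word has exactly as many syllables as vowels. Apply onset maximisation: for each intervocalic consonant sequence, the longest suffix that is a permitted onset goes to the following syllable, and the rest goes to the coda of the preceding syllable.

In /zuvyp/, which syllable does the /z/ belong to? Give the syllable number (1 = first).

1

Nuclei (vowels): u, y → 2 syllables.
V1 /u/ – V2 /y/: just /v/ — single C goes to the following onset.
So the parse is zu.vyp.
The /z/ is in the onset of syllable 1 (/zu/).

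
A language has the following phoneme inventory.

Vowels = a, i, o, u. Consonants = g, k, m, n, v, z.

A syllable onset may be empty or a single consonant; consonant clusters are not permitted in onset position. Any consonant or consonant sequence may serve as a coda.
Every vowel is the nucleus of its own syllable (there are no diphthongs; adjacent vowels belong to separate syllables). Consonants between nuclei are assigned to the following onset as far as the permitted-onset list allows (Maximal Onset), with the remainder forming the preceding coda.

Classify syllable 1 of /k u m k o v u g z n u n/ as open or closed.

closed

Vowels present: u, o, u, u; each is a nucleus, giving 4 syllables.
Between /u/ (V1) and /o/ (V2): cluster /mk/ — the longest permitted-onset suffix is /k/; onset = /k/, preceding coda = /m/.
Between /o/ (V2) and /u/ (V3): just /v/ — single C goes to the following onset.
Between /u/ (V3) and /u/ (V4): /gzn/ splits as /gz/ + /n/ (/n/ is the longest suffix that is a licit onset).
Putting it together: kum.ko.vugz.nun.
Syllable 1 is /kum/ with coda /m/, so it is closed.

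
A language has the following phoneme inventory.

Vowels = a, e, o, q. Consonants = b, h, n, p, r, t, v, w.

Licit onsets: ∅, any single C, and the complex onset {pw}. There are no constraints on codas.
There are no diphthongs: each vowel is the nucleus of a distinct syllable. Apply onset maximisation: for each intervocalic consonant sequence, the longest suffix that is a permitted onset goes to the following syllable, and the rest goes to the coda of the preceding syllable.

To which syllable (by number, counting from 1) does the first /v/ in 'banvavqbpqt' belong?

The vowels are a, a, q, q — 4 nuclei, so 4 syllables.
σ1/σ2 boundary: /nv/ — longest licit onset from the right is /v/, leaving /n/ as coda.
σ2/σ3 boundary: just /v/ — single C goes to the following onset.
σ3/σ4 boundary: /bp/ splits as /b/ + /p/ (/p/ is the longest suffix that is a licit onset).
So the parse is ban.va.vqb.pqt.
The first /v/ is in the onset of syllable 2 (/va/).

2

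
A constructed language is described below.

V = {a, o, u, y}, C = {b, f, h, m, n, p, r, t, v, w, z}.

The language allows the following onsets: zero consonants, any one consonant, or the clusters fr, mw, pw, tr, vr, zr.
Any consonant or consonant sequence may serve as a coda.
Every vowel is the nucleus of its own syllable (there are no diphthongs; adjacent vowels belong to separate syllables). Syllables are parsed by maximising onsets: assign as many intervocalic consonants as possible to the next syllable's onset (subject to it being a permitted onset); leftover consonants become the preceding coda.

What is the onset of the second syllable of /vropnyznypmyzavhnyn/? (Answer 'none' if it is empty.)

n

Vowels present: o, y, y, y, a, y; each is a nucleus, giving 6 syllables.
Between /o/ (V1) and /y/ (V2): /pn/; trying suffixes from longest down, /n/ is the first permitted one, so coda /p/ | onset /n/.
Between /y/ (V2) and /y/ (V3): cluster /zn/ — the longest permitted-onset suffix is /n/; onset = /n/, preceding coda = /z/.
Between /y/ (V3) and /y/ (V4): cluster /pm/ — the longest permitted-onset suffix is /m/; onset = /m/, preceding coda = /p/.
Between /y/ (V4) and /a/ (V5): /z/ → onset of the next syllable (single consonants are always licit onsets).
Between /a/ (V5) and /y/ (V6): /vhn/ splits as /vh/ + /n/ (/n/ is the longest suffix that is a licit onset).
Putting it together: vrop.nyz.nyp.my.zavh.nyn.
Syllable 2 is /nyz/: onset /n/, nucleus /y/, coda /z/.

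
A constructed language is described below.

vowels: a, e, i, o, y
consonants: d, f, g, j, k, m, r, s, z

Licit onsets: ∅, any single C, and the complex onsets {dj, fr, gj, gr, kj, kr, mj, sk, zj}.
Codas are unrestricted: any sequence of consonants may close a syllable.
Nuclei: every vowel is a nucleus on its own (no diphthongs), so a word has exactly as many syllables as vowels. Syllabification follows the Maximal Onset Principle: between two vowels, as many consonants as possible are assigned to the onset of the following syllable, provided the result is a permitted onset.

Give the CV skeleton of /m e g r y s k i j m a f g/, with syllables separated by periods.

CV.CCV.CCVC.CVCC

Nuclei (vowels): e, y, i, a → 4 syllables.
/e…y/ gap (V1→V2): /gr/ — entire cluster is a permitted onset → onset /gr/, coda ∅.
/y…i/ gap (V2→V3): /sk/ — entire cluster is a permitted onset → onset /sk/, coda ∅.
/i…a/ gap (V3→V4): cluster /jm/ — the longest permitted-onset suffix is /m/; onset = /m/, preceding coda = /j/.
Putting it together: me.gry.skij.mafg.
Mapping each syllable to C/V: /me/ → CV, /gry/ → CCV, /skij/ → CCVC, /mafg/ → CVCC.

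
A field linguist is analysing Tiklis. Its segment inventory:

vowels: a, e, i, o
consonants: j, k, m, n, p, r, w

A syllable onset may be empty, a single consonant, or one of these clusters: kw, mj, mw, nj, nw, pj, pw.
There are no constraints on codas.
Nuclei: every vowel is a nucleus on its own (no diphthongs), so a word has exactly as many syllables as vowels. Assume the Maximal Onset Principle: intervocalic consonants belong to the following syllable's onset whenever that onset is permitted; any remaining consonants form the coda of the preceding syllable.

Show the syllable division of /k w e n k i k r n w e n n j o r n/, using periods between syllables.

The vowels are e, i, e, o — 4 nuclei, so 4 syllables.
σ1/σ2 boundary: /nk/ splits as /n/ + /k/ (/k/ is the longest suffix that is a licit onset).
σ2/σ3 boundary: /krnw/ splits as /kr/ + /nw/ (/nw/ is the longest suffix that is a licit onset).
σ3/σ4 boundary: cluster /nnj/ — the longest permitted-onset suffix is /nj/; onset = /nj/, preceding coda = /n/.

kwen.kikr.nwen.njorn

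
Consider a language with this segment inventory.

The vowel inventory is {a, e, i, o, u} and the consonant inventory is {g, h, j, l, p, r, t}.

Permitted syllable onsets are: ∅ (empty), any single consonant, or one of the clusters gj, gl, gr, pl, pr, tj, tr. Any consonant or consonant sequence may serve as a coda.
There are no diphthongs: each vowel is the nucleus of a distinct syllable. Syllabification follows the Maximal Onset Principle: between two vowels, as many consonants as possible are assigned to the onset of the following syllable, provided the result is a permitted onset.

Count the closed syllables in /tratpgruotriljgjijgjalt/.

4

The vowels are a, u, o, i, i, a — 6 nuclei, so 6 syllables.
/a…u/ gap (V1→V2): cluster /tpgr/ — the longest permitted-onset suffix is /gr/; onset = /gr/, preceding coda = /tp/.
/u…o/ gap (V2→V3): nothing intervenes; syllable break is V.V.
/o…i/ gap (V3→V4): /tr/ — entire cluster is a permitted onset → onset /tr/, coda ∅.
/i…i/ gap (V4→V5): /ljgj/ splits as /lj/ + /gj/ (/gj/ is the longest suffix that is a licit onset).
/i…a/ gap (V5→V6): /jgj/ — longest licit onset from the right is /gj/, leaving /j/ as coda.
So the parse is tratp.gru.o.trilj.gjij.gjalt.
Classifying each syllable: /tratp/ (closed), /gru/ (open), /o/ (open), /trilj/ (closed), /gjij/ (closed), /gjalt/ (closed).
Closed syllables: 4.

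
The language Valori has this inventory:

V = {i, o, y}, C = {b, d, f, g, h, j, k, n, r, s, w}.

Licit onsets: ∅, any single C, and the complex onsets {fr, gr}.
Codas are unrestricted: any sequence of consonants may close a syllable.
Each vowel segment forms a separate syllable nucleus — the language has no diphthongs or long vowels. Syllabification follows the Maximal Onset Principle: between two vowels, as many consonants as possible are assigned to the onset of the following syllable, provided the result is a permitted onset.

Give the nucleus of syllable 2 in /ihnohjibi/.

Nuclei (vowels): i, o, i, i → 4 syllables.
The second nucleus (vowel 2 from the left) is /o/.

o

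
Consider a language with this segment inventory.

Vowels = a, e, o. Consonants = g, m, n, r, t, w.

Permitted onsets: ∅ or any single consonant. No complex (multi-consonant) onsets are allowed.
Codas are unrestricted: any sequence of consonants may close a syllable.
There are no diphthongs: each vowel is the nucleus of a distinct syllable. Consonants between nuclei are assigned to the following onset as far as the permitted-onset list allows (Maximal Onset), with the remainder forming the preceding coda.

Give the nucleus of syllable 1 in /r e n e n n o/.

The vowels are e, e, o — 3 nuclei, so 3 syllables.
The first nucleus (vowel 1 from the left) is /e/.

e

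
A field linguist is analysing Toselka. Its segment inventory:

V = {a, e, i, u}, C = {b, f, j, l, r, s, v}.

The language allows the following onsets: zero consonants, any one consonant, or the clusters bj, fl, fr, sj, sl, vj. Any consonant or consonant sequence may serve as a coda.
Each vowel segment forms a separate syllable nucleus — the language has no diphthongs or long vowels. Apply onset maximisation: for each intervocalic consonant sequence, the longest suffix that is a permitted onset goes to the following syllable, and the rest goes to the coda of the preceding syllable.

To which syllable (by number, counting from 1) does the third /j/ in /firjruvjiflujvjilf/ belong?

The vowels are i, u, i, u, i — 5 nuclei, so 5 syllables.
/i…u/ gap (V1→V2): /rjr/ — longest licit onset from the right is /r/, leaving /rj/ as coda.
/u…i/ gap (V2→V3): /vj/ — entire cluster is a permitted onset → onset /vj/, coda ∅.
/i…u/ gap (V3→V4): cluster /fl/ — /fl/ is itself a permitted onset, so the whole cluster goes right; preceding coda = ∅.
/u…i/ gap (V4→V5): /jvj/ splits as /j/ + /vj/ (/vj/ is the longest suffix that is a licit onset).
So the parse is firj.ru.vji.fluj.vjilf.
The third /j/ is in the coda of syllable 4 (/fluj/).

4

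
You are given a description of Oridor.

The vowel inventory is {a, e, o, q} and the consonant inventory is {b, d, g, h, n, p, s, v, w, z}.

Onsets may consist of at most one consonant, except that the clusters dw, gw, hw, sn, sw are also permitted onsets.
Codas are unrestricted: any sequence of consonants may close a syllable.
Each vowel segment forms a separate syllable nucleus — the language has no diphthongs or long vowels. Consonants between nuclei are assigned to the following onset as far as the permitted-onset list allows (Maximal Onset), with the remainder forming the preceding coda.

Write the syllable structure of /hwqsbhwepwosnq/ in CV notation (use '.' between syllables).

CCVCC.CCVC.CV.CCV

Vowels present: q, e, o, q; each is a nucleus, giving 4 syllables.
V1 /q/ – V2 /e/: /sbhw/ splits as /sb/ + /hw/ (/hw/ is the longest suffix that is a licit onset).
V2 /e/ – V3 /o/: /pw/ splits as /p/ + /w/ (/w/ is the longest suffix that is a licit onset).
V3 /o/ – V4 /q/: /sn/ is a licit onset in full, so it all attaches to the next syllable.
So the parse is hwqsb.hwep.wo.snq.
Mapping each syllable to C/V: /hwqsb/ → CCVCC, /hwep/ → CCVC, /wo/ → CV, /snq/ → CCV.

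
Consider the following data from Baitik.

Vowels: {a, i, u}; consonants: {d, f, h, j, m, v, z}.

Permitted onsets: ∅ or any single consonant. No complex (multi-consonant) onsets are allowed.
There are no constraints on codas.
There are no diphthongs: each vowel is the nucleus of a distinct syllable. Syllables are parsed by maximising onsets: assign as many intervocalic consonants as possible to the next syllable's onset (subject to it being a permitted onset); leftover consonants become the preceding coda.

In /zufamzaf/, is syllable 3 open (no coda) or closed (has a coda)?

Vowels present: u, a, a; each is a nucleus, giving 3 syllables.
Between /u/ (V1) and /a/ (V2): /f/ is a single consonant, so it becomes the next onset.
Between /a/ (V2) and /a/ (V3): /mz/ splits as /m/ + /z/ (/z/ is the longest suffix that is a licit onset).
Syllabification: zu.fam.zaf.
Syllable 3 is /zaf/ with coda /f/, so it is closed.

closed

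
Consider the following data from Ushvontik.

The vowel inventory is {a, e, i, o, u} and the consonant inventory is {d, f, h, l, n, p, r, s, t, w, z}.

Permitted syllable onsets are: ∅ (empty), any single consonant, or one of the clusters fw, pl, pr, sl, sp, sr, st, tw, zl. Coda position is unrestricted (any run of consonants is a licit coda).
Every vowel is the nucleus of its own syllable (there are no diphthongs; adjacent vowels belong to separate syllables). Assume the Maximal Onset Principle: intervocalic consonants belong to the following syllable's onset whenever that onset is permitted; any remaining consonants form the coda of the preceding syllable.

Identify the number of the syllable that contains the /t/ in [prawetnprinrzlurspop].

2

The vowels are a, e, i, u, o — 5 nuclei, so 5 syllables.
σ1/σ2 boundary: just /w/ — single C goes to the following onset.
σ2/σ3 boundary: /tnpr/; trying suffixes from longest down, /pr/ is the first permitted one, so coda /tn/ | onset /pr/.
σ3/σ4 boundary: /nrzl/ — longest licit onset from the right is /zl/, leaving /nr/ as coda.
σ4/σ5 boundary: cluster /rsp/ — the longest permitted-onset suffix is /sp/; onset = /sp/, preceding coda = /r/.
Result: pra.wetn.prinr.zlur.spop.
The /t/ is in the coda of syllable 2 (/wetn/).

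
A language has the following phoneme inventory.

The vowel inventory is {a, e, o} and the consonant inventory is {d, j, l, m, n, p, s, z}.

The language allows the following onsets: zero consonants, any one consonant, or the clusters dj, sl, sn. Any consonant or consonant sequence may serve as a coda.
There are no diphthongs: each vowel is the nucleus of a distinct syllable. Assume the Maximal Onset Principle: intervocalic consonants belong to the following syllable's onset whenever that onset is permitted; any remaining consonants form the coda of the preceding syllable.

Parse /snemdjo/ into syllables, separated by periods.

snem.djo

Nuclei (vowels): e, o → 2 syllables.
Between /e/ (V1) and /o/ (V2): /mdj/ splits as /m/ + /dj/ (/dj/ is the longest suffix that is a licit onset).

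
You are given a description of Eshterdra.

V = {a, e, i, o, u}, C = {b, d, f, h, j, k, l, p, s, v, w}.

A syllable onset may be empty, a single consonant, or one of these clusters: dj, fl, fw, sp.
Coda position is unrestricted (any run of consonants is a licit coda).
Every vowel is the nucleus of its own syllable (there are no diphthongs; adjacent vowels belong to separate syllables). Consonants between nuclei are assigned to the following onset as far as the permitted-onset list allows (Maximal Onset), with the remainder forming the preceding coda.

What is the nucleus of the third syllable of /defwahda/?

Vowels present: e, a, a; each is a nucleus, giving 3 syllables.
The third nucleus (vowel 3 from the left) is /a/.

a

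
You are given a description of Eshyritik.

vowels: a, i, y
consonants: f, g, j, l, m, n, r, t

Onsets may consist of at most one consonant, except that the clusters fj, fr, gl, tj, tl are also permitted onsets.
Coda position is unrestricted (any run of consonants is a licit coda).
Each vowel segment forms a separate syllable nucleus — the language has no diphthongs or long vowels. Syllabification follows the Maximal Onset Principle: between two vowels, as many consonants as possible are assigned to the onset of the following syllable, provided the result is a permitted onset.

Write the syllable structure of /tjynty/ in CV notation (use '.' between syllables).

CCVC.CV

The vowels are y, y — 2 nuclei, so 2 syllables.
/y…y/ gap (V1→V2): /nt/ splits as /n/ + /t/ (/t/ is the longest suffix that is a licit onset).
Syllabification: tjyn.ty.
Mapping each syllable to C/V: /tjyn/ → CCVC, /ty/ → CV.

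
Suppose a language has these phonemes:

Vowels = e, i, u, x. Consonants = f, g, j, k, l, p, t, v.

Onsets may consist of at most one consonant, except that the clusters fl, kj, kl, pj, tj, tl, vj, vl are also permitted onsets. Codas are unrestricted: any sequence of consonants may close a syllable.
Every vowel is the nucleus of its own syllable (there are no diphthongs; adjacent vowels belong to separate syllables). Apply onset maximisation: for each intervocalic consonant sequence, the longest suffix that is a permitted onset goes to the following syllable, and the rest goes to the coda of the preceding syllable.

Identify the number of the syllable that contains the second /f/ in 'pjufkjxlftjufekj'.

2

The vowels are u, x, u, e — 4 nuclei, so 4 syllables.
σ1/σ2 boundary: cluster /fkj/ — the longest permitted-onset suffix is /kj/; onset = /kj/, preceding coda = /f/.
σ2/σ3 boundary: cluster /lftj/ — the longest permitted-onset suffix is /tj/; onset = /tj/, preceding coda = /lf/.
σ3/σ4 boundary: just /f/ — single C goes to the following onset.
Result: pjuf.kjxlf.tju.fekj.
The second /f/ is in the coda of syllable 2 (/kjxlf/).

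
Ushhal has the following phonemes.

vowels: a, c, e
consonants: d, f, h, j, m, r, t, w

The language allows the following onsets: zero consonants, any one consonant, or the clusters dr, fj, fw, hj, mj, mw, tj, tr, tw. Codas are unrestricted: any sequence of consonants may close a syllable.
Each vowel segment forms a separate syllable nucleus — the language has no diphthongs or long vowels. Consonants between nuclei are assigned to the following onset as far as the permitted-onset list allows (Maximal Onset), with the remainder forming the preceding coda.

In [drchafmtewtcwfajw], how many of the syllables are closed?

Nuclei (vowels): c, a, e, c, a → 5 syllables.
σ1/σ2 boundary: /h/ → onset of the next syllable (single consonants are always licit onsets).
σ2/σ3 boundary: /fmt/ splits as /fm/ + /t/ (/t/ is the longest suffix that is a licit onset).
σ3/σ4 boundary: /wt/; trying suffixes from longest down, /t/ is the first permitted one, so coda /w/ | onset /t/.
σ4/σ5 boundary: cluster /wf/ — the longest permitted-onset suffix is /f/; onset = /f/, preceding coda = /w/.
So the parse is drc.hafm.tew.tcw.fajw.
Classifying each syllable: /drc/ (open), /hafm/ (closed), /tew/ (closed), /tcw/ (closed), /fajw/ (closed).
Closed syllables: 4.

4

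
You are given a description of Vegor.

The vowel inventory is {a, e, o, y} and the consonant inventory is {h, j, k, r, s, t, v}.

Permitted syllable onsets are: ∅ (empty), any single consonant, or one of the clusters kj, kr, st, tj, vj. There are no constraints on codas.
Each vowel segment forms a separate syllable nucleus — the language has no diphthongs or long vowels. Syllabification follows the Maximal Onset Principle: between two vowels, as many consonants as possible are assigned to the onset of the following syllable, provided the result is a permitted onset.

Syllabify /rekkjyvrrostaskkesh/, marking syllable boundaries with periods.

The vowels are e, y, o, a, e — 5 nuclei, so 5 syllables.
σ1/σ2 boundary: /kkj/ splits as /k/ + /kj/ (/kj/ is the longest suffix that is a licit onset).
σ2/σ3 boundary: /vrr/ — longest licit onset from the right is /r/, leaving /vr/ as coda.
σ3/σ4 boundary: /st/ is a licit onset in full, so it all attaches to the next syllable.
σ4/σ5 boundary: cluster /skk/ — the longest permitted-onset suffix is /k/; onset = /k/, preceding coda = /sk/.

rek.kjyvr.ro.stask.kesh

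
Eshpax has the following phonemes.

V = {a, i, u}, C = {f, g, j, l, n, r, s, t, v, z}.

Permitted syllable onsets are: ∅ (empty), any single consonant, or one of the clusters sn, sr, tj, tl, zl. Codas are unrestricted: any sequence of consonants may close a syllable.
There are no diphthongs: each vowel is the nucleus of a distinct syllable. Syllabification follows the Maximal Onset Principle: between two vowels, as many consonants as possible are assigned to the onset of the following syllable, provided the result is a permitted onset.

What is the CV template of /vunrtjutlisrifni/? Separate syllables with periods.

CVCC.CCV.CCV.CCVC.CV

The vowels are u, u, i, i, i — 5 nuclei, so 5 syllables.
/u…u/ gap (V1→V2): /nrtj/ splits as /nr/ + /tj/ (/tj/ is the longest suffix that is a licit onset).
/u…i/ gap (V2→V3): /tl/ — entire cluster is a permitted onset → onset /tl/, coda ∅.
/i…i/ gap (V3→V4): /sr/ — entire cluster is a permitted onset → onset /sr/, coda ∅.
/i…i/ gap (V4→V5): /fn/ splits as /f/ + /n/ (/n/ is the longest suffix that is a licit onset).
Syllabification: vunr.tju.tli.srif.ni.
Mapping each syllable to C/V: /vunr/ → CVCC, /tju/ → CCV, /tli/ → CCV, /srif/ → CCVC, /ni/ → CV.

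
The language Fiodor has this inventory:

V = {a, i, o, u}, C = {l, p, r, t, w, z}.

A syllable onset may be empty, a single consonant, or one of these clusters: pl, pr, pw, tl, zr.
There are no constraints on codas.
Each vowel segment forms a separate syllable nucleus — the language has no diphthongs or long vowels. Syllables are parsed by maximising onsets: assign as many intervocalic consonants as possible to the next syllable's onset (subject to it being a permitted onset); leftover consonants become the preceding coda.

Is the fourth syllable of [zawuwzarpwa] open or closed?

The vowels are a, u, a, a — 4 nuclei, so 4 syllables.
V1 /a/ – V2 /u/: /w/ is a single consonant, so it becomes the next onset.
V2 /u/ – V3 /a/: /wz/ — longest licit onset from the right is /z/, leaving /w/ as coda.
V3 /a/ – V4 /a/: /rpw/ — longest licit onset from the right is /pw/, leaving /r/ as coda.
So the parse is za.wuw.zar.pwa.
Syllable 4 is /pwa/; it ends in its nucleus with no coda, so it is open.

open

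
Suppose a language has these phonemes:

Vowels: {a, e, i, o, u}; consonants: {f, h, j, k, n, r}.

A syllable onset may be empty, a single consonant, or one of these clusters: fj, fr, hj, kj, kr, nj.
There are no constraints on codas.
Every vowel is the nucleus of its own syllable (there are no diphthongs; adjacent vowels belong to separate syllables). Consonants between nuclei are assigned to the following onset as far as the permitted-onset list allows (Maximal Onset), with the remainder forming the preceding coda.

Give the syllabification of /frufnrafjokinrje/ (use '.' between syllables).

Nuclei (vowels): u, a, o, i, e → 5 syllables.
σ1/σ2 boundary: /fnr/ splits as /fn/ + /r/ (/r/ is the longest suffix that is a licit onset).
σ2/σ3 boundary: /fj/ — entire cluster is a permitted onset → onset /fj/, coda ∅.
σ3/σ4 boundary: just /k/ — single C goes to the following onset.
σ4/σ5 boundary: cluster /nrj/ — the longest permitted-onset suffix is /j/; onset = /j/, preceding coda = /nr/.

frufn.ra.fjo.kinr.je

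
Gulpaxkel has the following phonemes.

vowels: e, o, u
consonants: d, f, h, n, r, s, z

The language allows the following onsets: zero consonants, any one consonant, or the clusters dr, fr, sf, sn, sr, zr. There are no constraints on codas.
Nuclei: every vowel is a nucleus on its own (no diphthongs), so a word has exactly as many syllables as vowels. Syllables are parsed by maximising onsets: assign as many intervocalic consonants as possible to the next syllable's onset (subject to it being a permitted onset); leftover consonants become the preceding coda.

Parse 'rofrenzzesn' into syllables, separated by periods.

Nuclei (vowels): o, e, e → 3 syllables.
Between /o/ (V1) and /e/ (V2): /fr/ is a licit onset in full, so it all attaches to the next syllable.
Between /e/ (V2) and /e/ (V3): cluster /nzz/ — the longest permitted-onset suffix is /z/; onset = /z/, preceding coda = /nz/.

ro.frenz.zesn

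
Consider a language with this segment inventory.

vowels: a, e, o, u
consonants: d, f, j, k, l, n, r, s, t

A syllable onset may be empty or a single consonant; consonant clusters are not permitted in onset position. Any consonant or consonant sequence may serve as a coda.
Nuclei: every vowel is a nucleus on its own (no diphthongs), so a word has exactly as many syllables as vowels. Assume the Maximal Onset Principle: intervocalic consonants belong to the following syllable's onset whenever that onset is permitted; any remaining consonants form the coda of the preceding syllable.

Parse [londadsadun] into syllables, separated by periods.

Vowels present: o, a, a, u; each is a nucleus, giving 4 syllables.
/o…a/ gap (V1→V2): /nd/ — longest licit onset from the right is /d/, leaving /n/ as coda.
/a…a/ gap (V2→V3): cluster /ds/ — the longest permitted-onset suffix is /s/; onset = /s/, preceding coda = /d/.
/a…u/ gap (V3→V4): just /d/ — single C goes to the following onset.

lon.dad.sa.dun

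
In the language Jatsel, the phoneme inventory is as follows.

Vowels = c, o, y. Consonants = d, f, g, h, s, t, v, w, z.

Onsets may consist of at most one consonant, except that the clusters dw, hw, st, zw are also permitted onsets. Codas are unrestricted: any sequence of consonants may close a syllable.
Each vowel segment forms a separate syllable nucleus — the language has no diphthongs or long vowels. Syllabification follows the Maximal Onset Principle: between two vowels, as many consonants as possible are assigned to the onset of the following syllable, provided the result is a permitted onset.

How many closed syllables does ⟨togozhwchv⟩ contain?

2

The vowels are o, o, c — 3 nuclei, so 3 syllables.
Between /o/ (V1) and /o/ (V2): /g/ is a single consonant, so it becomes the next onset.
Between /o/ (V2) and /c/ (V3): /zhw/ splits as /z/ + /hw/ (/hw/ is the longest suffix that is a licit onset).
Result: to.goz.hwchv.
Classifying each syllable: /to/ (open), /goz/ (closed), /hwchv/ (closed).
Closed syllables: 2.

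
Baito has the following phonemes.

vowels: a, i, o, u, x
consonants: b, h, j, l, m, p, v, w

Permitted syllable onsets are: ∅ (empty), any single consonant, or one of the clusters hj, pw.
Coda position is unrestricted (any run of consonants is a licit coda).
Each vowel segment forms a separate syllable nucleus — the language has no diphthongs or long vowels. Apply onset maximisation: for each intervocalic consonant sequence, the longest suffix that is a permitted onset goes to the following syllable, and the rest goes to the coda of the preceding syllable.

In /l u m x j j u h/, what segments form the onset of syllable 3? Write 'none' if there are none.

Nuclei (vowels): u, x, u → 3 syllables.
σ1/σ2 boundary: /m/ → onset of the next syllable (single consonants are always licit onsets).
σ2/σ3 boundary: /jj/ splits as /j/ + /j/ (/j/ is the longest suffix that is a licit onset).
Result: lu.mxj.juh.
Syllable 3 is /juh/: onset /j/, nucleus /u/, coda /h/.

j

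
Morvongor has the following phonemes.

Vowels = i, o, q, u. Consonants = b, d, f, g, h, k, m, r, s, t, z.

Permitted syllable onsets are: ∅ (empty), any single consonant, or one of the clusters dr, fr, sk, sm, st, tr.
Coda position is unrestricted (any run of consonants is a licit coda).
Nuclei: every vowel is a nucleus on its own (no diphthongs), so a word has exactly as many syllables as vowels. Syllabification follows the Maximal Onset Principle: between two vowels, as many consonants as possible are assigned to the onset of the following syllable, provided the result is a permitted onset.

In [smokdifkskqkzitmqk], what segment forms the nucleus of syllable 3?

Vowels present: o, i, q, i, q; each is a nucleus, giving 5 syllables.
The third nucleus (vowel 3 from the left) is /q/.

q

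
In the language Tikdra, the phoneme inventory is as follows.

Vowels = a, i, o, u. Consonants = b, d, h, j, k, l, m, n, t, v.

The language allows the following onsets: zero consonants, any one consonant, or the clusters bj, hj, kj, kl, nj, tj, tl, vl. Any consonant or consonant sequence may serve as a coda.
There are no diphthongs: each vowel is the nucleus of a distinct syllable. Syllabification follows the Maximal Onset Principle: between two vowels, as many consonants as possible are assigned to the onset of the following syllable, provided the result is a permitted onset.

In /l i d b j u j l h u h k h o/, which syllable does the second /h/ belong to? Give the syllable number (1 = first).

Vowels present: i, u, u, o; each is a nucleus, giving 4 syllables.
Between /i/ (V1) and /u/ (V2): /dbj/; trying suffixes from longest down, /bj/ is the first permitted one, so coda /d/ | onset /bj/.
Between /u/ (V2) and /u/ (V3): /jlh/ — longest licit onset from the right is /h/, leaving /jl/ as coda.
Between /u/ (V3) and /o/ (V4): /hkh/ — longest licit onset from the right is /h/, leaving /hk/ as coda.
Putting it together: lid.bjujl.huhk.ho.
The second /h/ is in the coda of syllable 3 (/huhk/).

3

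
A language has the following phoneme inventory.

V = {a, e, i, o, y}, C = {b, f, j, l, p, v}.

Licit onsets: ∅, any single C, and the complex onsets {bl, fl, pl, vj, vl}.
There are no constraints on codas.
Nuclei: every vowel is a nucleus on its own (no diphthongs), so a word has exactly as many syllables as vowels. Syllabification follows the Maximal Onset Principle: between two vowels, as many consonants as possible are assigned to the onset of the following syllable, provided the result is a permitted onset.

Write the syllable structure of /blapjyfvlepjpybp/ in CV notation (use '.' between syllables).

CCVC.CVC.CCVCC.CVCC

The vowels are a, y, e, y — 4 nuclei, so 4 syllables.
Between /a/ (V1) and /y/ (V2): cluster /pj/ — the longest permitted-onset suffix is /j/; onset = /j/, preceding coda = /p/.
Between /y/ (V2) and /e/ (V3): cluster /fvl/ — the longest permitted-onset suffix is /vl/; onset = /vl/, preceding coda = /f/.
Between /e/ (V3) and /y/ (V4): cluster /pjp/ — the longest permitted-onset suffix is /p/; onset = /p/, preceding coda = /pj/.
Result: blap.jyf.vlepj.pybp.
Mapping each syllable to C/V: /blap/ → CCVC, /jyf/ → CVC, /vlepj/ → CCVCC, /pybp/ → CVCC.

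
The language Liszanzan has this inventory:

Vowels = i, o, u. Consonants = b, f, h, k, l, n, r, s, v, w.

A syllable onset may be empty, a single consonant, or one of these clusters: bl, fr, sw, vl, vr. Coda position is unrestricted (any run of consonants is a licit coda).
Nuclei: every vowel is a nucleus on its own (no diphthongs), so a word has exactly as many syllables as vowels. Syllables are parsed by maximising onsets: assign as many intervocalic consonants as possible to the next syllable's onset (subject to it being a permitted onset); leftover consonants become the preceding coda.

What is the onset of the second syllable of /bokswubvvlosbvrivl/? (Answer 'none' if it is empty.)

The vowels are o, u, o, i — 4 nuclei, so 4 syllables.
Between /o/ (V1) and /u/ (V2): /ksw/; trying suffixes from longest down, /sw/ is the first permitted one, so coda /k/ | onset /sw/.
Between /u/ (V2) and /o/ (V3): /bvvl/ — longest licit onset from the right is /vl/, leaving /bv/ as coda.
Between /o/ (V3) and /i/ (V4): /sbvr/ splits as /sb/ + /vr/ (/vr/ is the longest suffix that is a licit onset).
Result: bok.swubv.vlosb.vrivl.
Syllable 2 is /swubv/: onset /sw/, nucleus /u/, coda /bv/.

sw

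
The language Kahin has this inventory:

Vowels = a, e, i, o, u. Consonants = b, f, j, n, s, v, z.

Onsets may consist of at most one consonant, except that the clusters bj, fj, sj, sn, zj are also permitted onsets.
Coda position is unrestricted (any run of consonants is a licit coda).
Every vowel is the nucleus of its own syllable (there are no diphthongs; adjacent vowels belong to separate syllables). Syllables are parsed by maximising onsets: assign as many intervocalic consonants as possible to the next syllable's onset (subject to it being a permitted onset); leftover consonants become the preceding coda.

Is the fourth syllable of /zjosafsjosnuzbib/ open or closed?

closed

Nuclei (vowels): o, a, o, u, i → 5 syllables.
Between /o/ (V1) and /a/ (V2): /s/ is a single consonant, so it becomes the next onset.
Between /a/ (V2) and /o/ (V3): /fsj/; trying suffixes from longest down, /sj/ is the first permitted one, so coda /f/ | onset /sj/.
Between /o/ (V3) and /u/ (V4): /sn/ — entire cluster is a permitted onset → onset /sn/, coda ∅.
Between /u/ (V4) and /i/ (V5): cluster /zb/ — the longest permitted-onset suffix is /b/; onset = /b/, preceding coda = /z/.
So the parse is zjo.saf.sjo.snuz.bib.
Syllable 4 is /snuz/ with coda /z/, so it is closed.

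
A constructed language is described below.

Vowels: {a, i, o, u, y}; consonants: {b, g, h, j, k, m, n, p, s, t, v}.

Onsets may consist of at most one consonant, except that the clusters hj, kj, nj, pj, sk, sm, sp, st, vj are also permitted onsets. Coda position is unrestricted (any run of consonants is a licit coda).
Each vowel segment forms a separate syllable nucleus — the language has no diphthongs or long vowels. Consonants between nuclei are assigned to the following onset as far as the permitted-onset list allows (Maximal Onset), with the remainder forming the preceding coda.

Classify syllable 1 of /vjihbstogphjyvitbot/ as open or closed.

Vowels present: i, o, y, i, o; each is a nucleus, giving 5 syllables.
Between /i/ (V1) and /o/ (V2): cluster /hbst/ — the longest permitted-onset suffix is /st/; onset = /st/, preceding coda = /hb/.
Between /o/ (V2) and /y/ (V3): /gphj/ splits as /gp/ + /hj/ (/hj/ is the longest suffix that is a licit onset).
Between /y/ (V3) and /i/ (V4): just /v/ — single C goes to the following onset.
Between /i/ (V4) and /o/ (V5): cluster /tb/ — the longest permitted-onset suffix is /b/; onset = /b/, preceding coda = /t/.
Putting it together: vjihb.stogp.hjy.vit.bot.
Syllable 1 is /vjihb/ with coda /hb/, so it is closed.

closed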